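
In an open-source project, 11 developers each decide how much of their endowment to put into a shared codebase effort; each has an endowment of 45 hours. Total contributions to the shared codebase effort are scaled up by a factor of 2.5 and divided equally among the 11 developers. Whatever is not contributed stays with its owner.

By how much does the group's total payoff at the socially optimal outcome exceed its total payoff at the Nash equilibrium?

Each contributed unit returns 2.5/11 = 0.2273 to its contributor — below 1 — so contributing 0 is dominant for every player. At the Nash equilibrium everyone keeps their 45, and the group total is 11 × 45 = 495.
Each contributed unit returns 2.500 to the group as a whole (0.2273 to each of 11 players), which exceeds 1, so the social optimum is full contribution: group total = 2.500 × 495 = 1237.50.
Efficiency loss = 1237.50 − 495 = 742.50.

742.50 hours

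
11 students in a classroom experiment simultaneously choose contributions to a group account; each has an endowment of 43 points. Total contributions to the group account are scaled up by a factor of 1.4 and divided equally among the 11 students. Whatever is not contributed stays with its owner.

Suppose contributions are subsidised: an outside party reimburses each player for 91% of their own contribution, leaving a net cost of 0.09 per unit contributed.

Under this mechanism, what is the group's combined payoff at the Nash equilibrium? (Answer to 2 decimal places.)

1092.63 points

The effective private return per unit is now (1.4/11) / 0.09 = 1.4141 > 1, so every player's dominant strategy flips to full contribution.
So the Nash equilibrium is full contribution by all 11; the group earns 11 × (43 × 0.91 + 1.4 × 43) = 1092.63.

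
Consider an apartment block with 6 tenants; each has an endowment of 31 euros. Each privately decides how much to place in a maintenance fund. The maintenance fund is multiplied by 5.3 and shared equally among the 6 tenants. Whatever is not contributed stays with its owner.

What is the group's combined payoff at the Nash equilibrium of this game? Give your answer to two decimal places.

Each contributed unit returns 5.3/6 = 0.8833 to its contributor — below 1 — so contributing 0 is dominant for every player. At the Nash equilibrium everyone keeps their 31, and the group total is 6 × 31 = 186.

186.00 euros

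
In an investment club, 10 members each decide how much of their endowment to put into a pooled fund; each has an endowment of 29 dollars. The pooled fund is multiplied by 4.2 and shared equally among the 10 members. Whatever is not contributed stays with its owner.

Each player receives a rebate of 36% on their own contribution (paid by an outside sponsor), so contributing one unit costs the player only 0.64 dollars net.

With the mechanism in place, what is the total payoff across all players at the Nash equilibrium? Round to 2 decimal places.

Even with the mechanism, each unit contributed returns only (4.2/10) / 0.64 = 0.6563 per unit of net cost, so contributing nothing is still dominant.
Everyone keeps their endowment and the group total is 10 × 29 = 290.

290.00 dollars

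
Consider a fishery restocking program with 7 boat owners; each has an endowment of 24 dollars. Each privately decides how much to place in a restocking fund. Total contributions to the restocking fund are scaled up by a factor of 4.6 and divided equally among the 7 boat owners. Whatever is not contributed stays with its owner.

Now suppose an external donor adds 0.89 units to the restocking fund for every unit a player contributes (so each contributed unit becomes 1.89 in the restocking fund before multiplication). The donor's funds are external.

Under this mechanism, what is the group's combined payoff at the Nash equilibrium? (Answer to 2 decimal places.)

1460.59 dollars

The effective private return per unit is now 4.6 × 1.89 / 7 = 1.2420 > 1, so every player's dominant strategy flips to full contribution.
So the Nash equilibrium is full contribution by all 7; the group earns 4.6 × 1.89 × 168 = 1460.59.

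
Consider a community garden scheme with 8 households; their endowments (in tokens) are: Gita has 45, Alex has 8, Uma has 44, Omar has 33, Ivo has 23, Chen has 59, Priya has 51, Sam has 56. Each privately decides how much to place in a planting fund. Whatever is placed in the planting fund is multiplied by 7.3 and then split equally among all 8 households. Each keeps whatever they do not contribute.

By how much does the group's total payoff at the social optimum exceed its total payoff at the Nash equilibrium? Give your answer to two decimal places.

The private return per contributed unit is 7.3/8 = 0.9125 < 1 for every player regardless of endowment, so the Nash equilibrium is zero contribution and the group total is Σ E_j = 45 + 8 + 44 + 33 + 23 + 59 + 51 + 56 = 319.
Each contributed unit returns 7.300 to the group, so the social optimum is full contribution by everyone: group total = 7.300 × 319 = 2328.70.
Efficiency loss = (7.300 − 1) × 319 = 2009.70.

2009.70 tokens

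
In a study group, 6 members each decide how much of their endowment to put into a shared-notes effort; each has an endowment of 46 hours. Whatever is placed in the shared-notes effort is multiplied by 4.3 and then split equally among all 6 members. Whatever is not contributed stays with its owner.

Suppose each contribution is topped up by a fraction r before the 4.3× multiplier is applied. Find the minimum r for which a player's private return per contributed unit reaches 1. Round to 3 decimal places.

0.395

With matching at rate r, one contributed unit becomes (1 + r) in the shared-notes effort and returns 4.3 × (1 + r) / 6 to the contributor.
Setting this equal to 1: 1 + r = 6/4.3 = 1.3953.
So the minimum matching rate is r = 1.3953 − 1 = 0.395.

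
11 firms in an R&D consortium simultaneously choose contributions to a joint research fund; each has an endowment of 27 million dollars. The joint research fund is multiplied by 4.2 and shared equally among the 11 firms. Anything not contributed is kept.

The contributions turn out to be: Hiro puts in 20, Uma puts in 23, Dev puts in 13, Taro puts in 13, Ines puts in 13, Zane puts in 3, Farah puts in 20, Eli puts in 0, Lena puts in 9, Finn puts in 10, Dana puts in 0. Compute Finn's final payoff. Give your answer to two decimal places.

64.35 million dollars

Total contributed: 20 + 23 + 13 + 13 + 13 + 3 + 20 + 0 + 9 + 10 + 0 = 124.
Each receives 4.2 × 124 / 11 = 47.35 from the joint research fund.
Finn keeps 27 − 10 = 17, so Finn's payoff is 17 + 47.35 = 64.35.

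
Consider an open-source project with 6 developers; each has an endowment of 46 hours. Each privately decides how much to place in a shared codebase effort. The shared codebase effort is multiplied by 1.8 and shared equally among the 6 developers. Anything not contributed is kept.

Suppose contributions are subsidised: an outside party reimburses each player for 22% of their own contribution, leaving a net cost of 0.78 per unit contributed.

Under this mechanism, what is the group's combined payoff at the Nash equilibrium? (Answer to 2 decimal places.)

276.00 hours

Even with the mechanism, each unit contributed returns only (1.8/6) / 0.78 = 0.3846 per unit of net cost, so contributing nothing is still dominant.
At the Nash equilibrium no one contributes; group total payoff = 6 × 46 = 276.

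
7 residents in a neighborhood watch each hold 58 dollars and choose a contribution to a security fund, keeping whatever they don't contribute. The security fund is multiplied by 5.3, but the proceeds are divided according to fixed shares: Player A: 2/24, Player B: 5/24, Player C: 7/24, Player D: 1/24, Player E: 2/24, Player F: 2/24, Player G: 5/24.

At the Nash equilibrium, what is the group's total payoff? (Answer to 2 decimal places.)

Player j's private return per contributed unit is 5.3 × (j's share). Contributing is weakly dominant for j when that share is at least 1/5.3 = 0.1887, and contributing 0 is dominant otherwise.
The shares above 0.1887 belong to Player B, Player C and Player G, contributing 58 each; the remaining 4 contribute 0. Total contributed: 174.
The security fund pays out 5.3 × 174 = 922.20 in total (split across the unequal shares, but the aggregate is all that matters for the group sum).
The 4 free-riders keep 58 each, adding 232. Group total = 232 + 922.20 = 1154.20.

1154.20 dollars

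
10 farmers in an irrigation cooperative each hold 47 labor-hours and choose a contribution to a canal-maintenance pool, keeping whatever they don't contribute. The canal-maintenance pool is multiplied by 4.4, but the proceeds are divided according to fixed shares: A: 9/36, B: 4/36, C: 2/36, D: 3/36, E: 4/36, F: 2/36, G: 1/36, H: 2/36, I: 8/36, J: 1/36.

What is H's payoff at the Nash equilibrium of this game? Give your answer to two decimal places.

58.49 labor-hours

For player j, contributing a unit is worthwhile iff 4.4 × (j's share) ≥ 1, i.e. iff j's share is at least 0.2273.
The only share above 0.2273 is A's 9/36, contributing 47; the remaining 9 contribute 0. Total contributed: 47.
H keeps 47 and receives 4.4 × 47 × 2/36 = 11.49 from the canal-maintenance pool, for a payoff of 58.49.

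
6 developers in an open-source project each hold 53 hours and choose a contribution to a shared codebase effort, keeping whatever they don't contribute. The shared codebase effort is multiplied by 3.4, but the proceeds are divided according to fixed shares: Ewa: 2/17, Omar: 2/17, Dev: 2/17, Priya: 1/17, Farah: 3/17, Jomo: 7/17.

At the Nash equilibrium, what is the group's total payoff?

Player j's private return per contributed unit is 3.4 × (j's share). Contributing is weakly dominant for j when that share is at least 1/3.4 = 0.2941, and contributing 0 is dominant otherwise.
Jomo alone (share 7/17) is above the threshold, contributing 53; the remaining 5 contribute 0. Total contributed: 53.
The shared codebase effort pays out 3.4 × 53 = 180.20 in total (split across the unequal shares, but the aggregate is all that matters for the group sum).
The 5 free-riders keep 53 each, adding 265. Group total = 265 + 180.20 = 445.20.

445.20 hours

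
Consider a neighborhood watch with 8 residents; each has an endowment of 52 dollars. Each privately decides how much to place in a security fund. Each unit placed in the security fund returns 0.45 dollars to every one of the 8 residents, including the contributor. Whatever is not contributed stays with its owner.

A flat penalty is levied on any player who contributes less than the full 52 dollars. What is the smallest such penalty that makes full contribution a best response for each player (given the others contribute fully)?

28.60 dollars

Given the others contribute fully, the best deviation is to contribute 0 (any partial contribution still incurs the fine and gives up units whose private return 0.45 is below 1).
Deviating from 52 to 0 saves 52 dollars but forfeits the deviator's share of the drop in the security fund: 0.45 × 52 = 23.40.
So the deviation gain is 52 − 23.40 = 28.60, and the fine must be at least 28.60 dollars to wipe it out.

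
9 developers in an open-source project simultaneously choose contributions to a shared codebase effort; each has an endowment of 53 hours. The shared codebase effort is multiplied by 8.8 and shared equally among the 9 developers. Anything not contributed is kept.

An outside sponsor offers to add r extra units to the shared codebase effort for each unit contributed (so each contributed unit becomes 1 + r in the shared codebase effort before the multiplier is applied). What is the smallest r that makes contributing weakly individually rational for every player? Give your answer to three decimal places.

With matching at rate r, one contributed unit becomes (1 + r) in the shared codebase effort and returns 8.8 × (1 + r) / 9 to the contributor.
Setting this equal to 1: 1 + r = 9/8.8 = 1.0227.
So the minimum matching rate is r = 1.0227 − 1 = 0.023.

0.023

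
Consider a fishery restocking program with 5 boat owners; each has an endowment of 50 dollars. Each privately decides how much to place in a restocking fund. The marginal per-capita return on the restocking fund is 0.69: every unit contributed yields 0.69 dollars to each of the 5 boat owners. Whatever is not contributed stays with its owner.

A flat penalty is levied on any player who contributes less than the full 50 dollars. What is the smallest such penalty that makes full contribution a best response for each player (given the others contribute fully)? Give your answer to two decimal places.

15.50 dollars

Given the others contribute fully, the best deviation is to contribute 0 (any partial contribution still incurs the fine and gives up units whose private return 0.69 is below 1).
Deviating from 50 to 0 saves 50 dollars but forfeits the deviator's share of the drop in the restocking fund: 0.69 × 50 = 34.50.
So the deviation gain is 50 − 34.50 = 15.50, and the fine must be at least 15.50 dollars to wipe it out.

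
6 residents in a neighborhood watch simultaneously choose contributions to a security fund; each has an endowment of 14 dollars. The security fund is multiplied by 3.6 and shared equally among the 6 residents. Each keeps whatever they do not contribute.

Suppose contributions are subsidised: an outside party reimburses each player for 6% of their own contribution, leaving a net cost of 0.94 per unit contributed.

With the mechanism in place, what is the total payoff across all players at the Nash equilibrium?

The effective private return is (3.6/6) / 0.94 = 0.6383, which is still under 1, so the mechanism doesn't change anyone's dominant strategy: zero contribution.
Everyone keeps their endowment and the group total is 6 × 14 = 84.

84.00 dollars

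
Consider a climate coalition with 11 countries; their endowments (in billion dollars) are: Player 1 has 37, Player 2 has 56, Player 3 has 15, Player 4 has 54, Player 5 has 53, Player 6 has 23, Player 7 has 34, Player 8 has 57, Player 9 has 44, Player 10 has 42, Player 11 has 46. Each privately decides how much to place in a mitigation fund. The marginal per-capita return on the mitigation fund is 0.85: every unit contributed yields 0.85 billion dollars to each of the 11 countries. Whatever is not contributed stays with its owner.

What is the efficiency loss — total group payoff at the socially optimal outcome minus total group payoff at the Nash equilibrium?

3849.35 billion dollars

The private return per contributed unit is 0.85 < 1 for everyone, so the Nash equilibrium is zero contribution and the group total is Σ E_j = 37 + 56 + 15 + 54 + 53 + 23 + 34 + 57 + 44 + 42 + 46 = 461.
Each contributed unit returns 9.350 to the group, so the social optimum is full contribution by everyone: group total = 9.350 × 461 = 4310.35.
Efficiency loss = (9.350 − 1) × 461 = 3849.35.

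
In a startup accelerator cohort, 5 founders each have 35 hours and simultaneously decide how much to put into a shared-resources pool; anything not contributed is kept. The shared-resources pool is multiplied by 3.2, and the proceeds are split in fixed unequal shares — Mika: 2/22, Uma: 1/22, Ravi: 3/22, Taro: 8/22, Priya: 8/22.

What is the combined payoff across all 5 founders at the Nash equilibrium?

Each unit j contributes comes back to j as 3.2 × (j's share), so j prefers to contribute only if that share exceeds 1/3.2 = 0.3125; otherwise keeping the unit dominates.
Taro and Priya clear that bar, contributing 35 each; the remaining 3 contribute 0. Total contributed: 70.
The shared-resources pool pays out 3.2 × 70 = 224.00 in total (split across the unequal shares, but the aggregate is all that matters for the group sum).
The 3 free-riders keep 35 each, adding 105. Group total = 105 + 224.00 = 329.00.

329.00 hours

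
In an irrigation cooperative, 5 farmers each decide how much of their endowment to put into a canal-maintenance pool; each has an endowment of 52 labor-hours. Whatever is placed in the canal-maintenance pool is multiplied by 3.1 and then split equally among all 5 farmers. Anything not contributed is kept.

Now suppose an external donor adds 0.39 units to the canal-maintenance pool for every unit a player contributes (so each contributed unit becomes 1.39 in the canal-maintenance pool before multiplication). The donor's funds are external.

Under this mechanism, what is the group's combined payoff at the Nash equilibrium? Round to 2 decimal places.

260.00 labor-hours

The effective private return is 3.1 × 1.39 / 5 = 0.8618, which is still under 1, so the mechanism doesn't change anyone's dominant strategy: zero contribution.
At the Nash equilibrium no one contributes; group total payoff = 5 × 52 = 260.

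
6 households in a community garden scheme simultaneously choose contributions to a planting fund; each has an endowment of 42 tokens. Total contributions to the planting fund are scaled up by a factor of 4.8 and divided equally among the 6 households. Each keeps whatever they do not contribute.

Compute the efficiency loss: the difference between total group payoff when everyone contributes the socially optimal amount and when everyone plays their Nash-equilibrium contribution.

Each contributed unit returns 4.8/6 = 0.8000 to its contributor — below 1 — so contributing 0 is dominant for every player. At the Nash equilibrium everyone keeps their 42, and the group total is 6 × 42 = 252.
Each contributed unit returns 4.800 to the group as a whole (0.8000 to each of 6 players), which exceeds 1, so the social optimum is full contribution: group total = 4.800 × 252 = 1209.60.
Efficiency loss = 1209.60 − 252 = 957.60.

957.60 tokens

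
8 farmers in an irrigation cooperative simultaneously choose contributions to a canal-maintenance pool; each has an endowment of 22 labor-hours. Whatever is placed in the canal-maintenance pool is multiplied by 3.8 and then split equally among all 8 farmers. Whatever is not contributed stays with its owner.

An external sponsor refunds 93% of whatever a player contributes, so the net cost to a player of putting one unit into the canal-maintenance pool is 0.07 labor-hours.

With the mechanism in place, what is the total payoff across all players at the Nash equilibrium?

With the mechanism, a contributed unit returns (3.8/8) / 0.07 = 6.7857 per unit of net cost to the contributor — now above 1 — so contributing fully is weakly dominant for every player.
At the Nash equilibrium everyone contributes 22. Group total payoff = 8 × (22 × 0.93 + 3.8 × 22) = 832.48.

832.48 labor-hours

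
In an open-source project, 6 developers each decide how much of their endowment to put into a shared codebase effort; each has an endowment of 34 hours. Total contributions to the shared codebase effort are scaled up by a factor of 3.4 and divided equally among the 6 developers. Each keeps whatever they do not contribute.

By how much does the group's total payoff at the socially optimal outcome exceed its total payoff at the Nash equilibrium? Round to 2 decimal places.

Each contributed unit returns 3.4/6 = 0.5667 to its contributor — below 1 — so contributing 0 is dominant for every player. At the Nash equilibrium everyone keeps their 34, and the group total is 6 × 34 = 204.
Each contributed unit returns 3.400 to the group as a whole (0.5667 to each of 6 players), which exceeds 1, so the social optimum is full contribution: group total = 3.400 × 204 = 693.60.
Efficiency loss = 693.60 − 204 = 489.60.

489.60 hours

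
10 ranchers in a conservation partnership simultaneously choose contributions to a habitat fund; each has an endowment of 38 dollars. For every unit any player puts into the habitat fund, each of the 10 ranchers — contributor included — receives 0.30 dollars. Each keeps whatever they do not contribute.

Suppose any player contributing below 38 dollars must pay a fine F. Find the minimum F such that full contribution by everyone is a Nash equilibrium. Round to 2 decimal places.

Given the others contribute fully, the best deviation is to contribute 0 (any partial contribution still incurs the fine and gives up units whose private return 0.30 is below 1).
Deviating from 38 to 0 saves 38 dollars but forfeits the deviator's share of the drop in the habitat fund: 0.30 × 38 = 11.40.
So the deviation gain is 38 − 11.40 = 26.60, and the fine must be at least 26.60 dollars to wipe it out.

26.60 dollars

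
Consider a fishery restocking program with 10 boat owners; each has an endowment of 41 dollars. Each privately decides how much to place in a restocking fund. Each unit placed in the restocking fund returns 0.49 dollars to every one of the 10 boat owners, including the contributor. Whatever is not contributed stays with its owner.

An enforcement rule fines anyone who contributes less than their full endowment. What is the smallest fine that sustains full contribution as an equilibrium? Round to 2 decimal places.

20.91 dollars

Given the others contribute fully, the best deviation is to contribute 0 (any partial contribution still incurs the fine and gives up units whose private return 0.49 is below 1).
Deviating from 41 to 0 saves 41 dollars but forfeits the deviator's share of the drop in the restocking fund: 0.49 × 41 = 20.09.
So the deviation gain is 41 − 20.09 = 20.91, and the fine must be at least 20.91 dollars to wipe it out.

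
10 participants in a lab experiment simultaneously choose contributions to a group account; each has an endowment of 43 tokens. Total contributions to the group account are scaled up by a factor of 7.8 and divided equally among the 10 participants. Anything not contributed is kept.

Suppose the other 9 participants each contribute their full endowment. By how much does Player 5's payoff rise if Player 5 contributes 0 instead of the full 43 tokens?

Switching from a contribution of 43 to 0 lets Player 5 keep an extra 43 tokens, but lowers the group account by 43, which costs Player 5 their own share of that drop: 7.8/10 × 43 = 33.54.
Net gain = 43 − 33.54 = 9.46. The private return per contributed unit (0.7800) is below 1, so free-riding is indeed the best response regardless of what the others do.

9.46 tokens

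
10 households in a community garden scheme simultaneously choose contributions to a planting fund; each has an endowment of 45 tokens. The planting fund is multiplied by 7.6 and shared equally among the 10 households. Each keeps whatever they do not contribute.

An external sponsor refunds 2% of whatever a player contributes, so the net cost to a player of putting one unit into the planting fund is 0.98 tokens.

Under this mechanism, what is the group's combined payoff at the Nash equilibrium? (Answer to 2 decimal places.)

450.00 tokens

Even with the mechanism, each unit contributed returns only (7.6/10) / 0.98 = 0.7755 per unit of net cost, so contributing nothing is still dominant.
At the Nash equilibrium no one contributes; group total payoff = 10 × 45 = 450.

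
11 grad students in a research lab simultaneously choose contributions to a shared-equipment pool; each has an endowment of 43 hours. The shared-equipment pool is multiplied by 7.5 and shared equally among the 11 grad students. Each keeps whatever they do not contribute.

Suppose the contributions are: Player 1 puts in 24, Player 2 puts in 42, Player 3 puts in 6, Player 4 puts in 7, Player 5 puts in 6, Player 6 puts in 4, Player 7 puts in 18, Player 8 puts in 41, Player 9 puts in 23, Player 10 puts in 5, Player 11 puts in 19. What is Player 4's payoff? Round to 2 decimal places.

168.95 hours

Total contributed: 24 + 42 + 6 + 7 + 6 + 4 + 18 + 41 + 23 + 5 + 19 = 195.
Each receives 7.5 × 195 / 11 = 132.95 from the shared-equipment pool.
Player 4 keeps 43 − 7 = 36, so Player 4's payoff is 36 + 132.95 = 168.95.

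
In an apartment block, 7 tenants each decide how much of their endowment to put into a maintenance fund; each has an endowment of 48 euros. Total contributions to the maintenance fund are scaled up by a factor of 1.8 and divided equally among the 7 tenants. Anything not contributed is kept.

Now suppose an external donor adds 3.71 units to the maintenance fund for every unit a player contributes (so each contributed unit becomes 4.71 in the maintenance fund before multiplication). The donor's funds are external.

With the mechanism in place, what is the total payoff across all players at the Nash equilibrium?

Under the mechanism each unit contributed yields 1.8 × 4.71 / 7 = 1.2111 back to its contributor per unit of net cost, which exceeds 1, making full contribution the dominant choice for everyone.
At the Nash equilibrium everyone contributes 48. Group total payoff = 1.8 × 4.71 × 336 = 2848.61.

2848.61 euros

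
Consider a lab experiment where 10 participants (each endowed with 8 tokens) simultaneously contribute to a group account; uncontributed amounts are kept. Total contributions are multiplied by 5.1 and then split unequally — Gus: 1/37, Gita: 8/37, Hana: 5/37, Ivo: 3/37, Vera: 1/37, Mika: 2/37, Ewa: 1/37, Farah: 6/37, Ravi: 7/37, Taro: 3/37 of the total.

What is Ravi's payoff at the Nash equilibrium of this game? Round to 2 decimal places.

For player j, contributing a unit is worthwhile iff 5.1 × (j's share) ≥ 1, i.e. iff j's share is at least 0.1961.
Gita alone (share 8/37) is above the threshold, contributing 8; the remaining 9 contribute 0. Total contributed: 8.
Ravi keeps 8 and receives 5.1 × 8 × 7/37 = 7.72 from the group account, for a payoff of 15.72.

15.72 tokens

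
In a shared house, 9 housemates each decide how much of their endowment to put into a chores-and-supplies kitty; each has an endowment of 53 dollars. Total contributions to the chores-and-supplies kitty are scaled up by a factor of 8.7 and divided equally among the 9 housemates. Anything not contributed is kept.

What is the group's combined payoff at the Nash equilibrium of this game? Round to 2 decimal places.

Each contributed unit returns 8.7/9 = 0.9667 to its contributor — below 1 — so contributing 0 is dominant for every player. At the Nash equilibrium everyone keeps their 53, and the group total is 9 × 53 = 477.

477.00 dollars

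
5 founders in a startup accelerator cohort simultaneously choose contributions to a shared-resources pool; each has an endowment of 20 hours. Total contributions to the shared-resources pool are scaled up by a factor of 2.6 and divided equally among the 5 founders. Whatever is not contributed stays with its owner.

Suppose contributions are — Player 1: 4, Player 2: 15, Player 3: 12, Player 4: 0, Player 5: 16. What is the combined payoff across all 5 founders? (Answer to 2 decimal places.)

Total contributed: 4 + 15 + 12 + 0 + 16 = 47; total kept: 5 × 20 − 47 = 53.
The shared-resources pool pays out 2.6 × 47 = 122.20 in aggregate.
Group total = 53 + 122.20 = 175.20.

175.20 hours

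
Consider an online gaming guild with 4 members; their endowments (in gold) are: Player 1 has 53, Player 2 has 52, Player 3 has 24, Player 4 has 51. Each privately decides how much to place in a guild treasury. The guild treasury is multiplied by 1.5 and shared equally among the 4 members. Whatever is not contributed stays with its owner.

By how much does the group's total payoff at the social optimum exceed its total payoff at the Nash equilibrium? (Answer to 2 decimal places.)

90.00 gold

The private return per contributed unit is 1.5/4 = 0.3750 < 1 for every player regardless of endowment, so the Nash equilibrium is zero contribution and the group total is Σ E_j = 53 + 52 + 24 + 51 = 180.
Each contributed unit returns 1.500 to the group, so the social optimum is full contribution by everyone: group total = 1.500 × 180 = 270.00.
Efficiency loss = (1.500 − 1) × 180 = 90.00.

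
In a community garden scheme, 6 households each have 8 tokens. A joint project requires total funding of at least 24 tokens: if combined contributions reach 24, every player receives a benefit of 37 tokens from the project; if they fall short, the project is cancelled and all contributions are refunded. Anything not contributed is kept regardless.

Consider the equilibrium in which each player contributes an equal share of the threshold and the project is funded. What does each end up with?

Equal share of the threshold: 24/6 = 4.
At this profile no one gains by cutting their contribution: any cut drops the total below 24, the project is cancelled, contributions are refunded, and the deviator ends with 8, which is less than 8 − 4 + 37 = 41. Contributing more than 4 just wastes the excess. So contributing exactly 4 is a best response.
Each player's payoff: 8 − 4 + 37 = 41.

41 tokens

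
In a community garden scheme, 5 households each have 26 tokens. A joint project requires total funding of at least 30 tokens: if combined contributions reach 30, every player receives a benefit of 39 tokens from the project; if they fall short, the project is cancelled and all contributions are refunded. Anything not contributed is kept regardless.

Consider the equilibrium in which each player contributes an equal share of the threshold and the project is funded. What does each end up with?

59 tokens

Equal share of the threshold: 30/5 = 6.
At this profile no one gains by cutting their contribution: any cut drops the total below 30, the project is cancelled, contributions are refunded, and the deviator ends with 26, which is less than 26 − 6 + 39 = 59. Contributing more than 6 just wastes the excess. So contributing exactly 6 is a best response.
Each player's payoff: 26 − 6 + 39 = 59.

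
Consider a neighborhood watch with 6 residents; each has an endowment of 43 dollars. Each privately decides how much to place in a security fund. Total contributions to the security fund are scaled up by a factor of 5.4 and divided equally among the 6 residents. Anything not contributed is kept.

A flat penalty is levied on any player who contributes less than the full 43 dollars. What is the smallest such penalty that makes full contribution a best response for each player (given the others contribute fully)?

Given the others contribute fully, the best deviation is to contribute 0 (any partial contribution still incurs the fine and gives up units whose private return 0.9000 is below 1).
Deviating from 43 to 0 saves 43 dollars but forfeits the deviator's share of the drop in the security fund: 5.4/6 × 43 = 38.70.
So the deviation gain is 43 − 38.70 = 4.30, and the fine must be at least 4.30 dollars to wipe it out.

4.30 dollars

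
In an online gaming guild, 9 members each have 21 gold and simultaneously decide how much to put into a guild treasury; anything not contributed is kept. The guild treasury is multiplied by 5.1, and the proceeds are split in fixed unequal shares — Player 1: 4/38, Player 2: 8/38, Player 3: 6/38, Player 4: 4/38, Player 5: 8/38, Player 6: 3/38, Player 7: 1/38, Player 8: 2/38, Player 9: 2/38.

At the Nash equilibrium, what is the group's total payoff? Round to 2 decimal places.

For player j, contributing a unit is worthwhile iff 5.1 × (j's share) ≥ 1, i.e. iff j's share is at least 0.1961.
Player 2 and Player 5 clear that bar, contributing 21 each; the remaining 7 contribute 0. Total contributed: 42.
The guild treasury pays out 5.1 × 42 = 214.20 in total (split across the unequal shares, but the aggregate is all that matters for the group sum).
The 7 free-riders keep 21 each, adding 147. Group total = 147 + 214.20 = 361.20.

361.20 gold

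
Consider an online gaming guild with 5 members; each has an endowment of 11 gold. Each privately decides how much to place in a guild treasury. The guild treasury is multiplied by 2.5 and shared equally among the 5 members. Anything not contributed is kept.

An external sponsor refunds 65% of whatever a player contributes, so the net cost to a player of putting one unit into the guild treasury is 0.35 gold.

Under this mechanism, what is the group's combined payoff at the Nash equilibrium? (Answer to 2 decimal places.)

With the mechanism, a contributed unit returns (2.5/5) / 0.35 = 1.4286 per unit of net cost to the contributor — now above 1 — so contributing fully is weakly dominant for every player.
So the Nash equilibrium is full contribution by all 5; the group earns 5 × (11 × 0.65 + 2.5 × 11) = 173.25.

173.25 gold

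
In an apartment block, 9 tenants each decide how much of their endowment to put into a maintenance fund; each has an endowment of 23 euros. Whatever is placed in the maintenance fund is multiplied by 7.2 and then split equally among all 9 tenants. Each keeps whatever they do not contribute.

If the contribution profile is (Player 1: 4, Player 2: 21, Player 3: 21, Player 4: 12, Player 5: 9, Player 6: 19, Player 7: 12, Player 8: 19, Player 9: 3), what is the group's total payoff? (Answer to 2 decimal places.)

951.00 euros

Total contributed: 4 + 21 + 21 + 12 + 9 + 19 + 12 + 19 + 3 = 120; total kept: 9 × 23 − 120 = 87.
The maintenance fund pays out 7.2 × 120 = 864.00 in aggregate.
Group total = 87 + 864.00 = 951.00.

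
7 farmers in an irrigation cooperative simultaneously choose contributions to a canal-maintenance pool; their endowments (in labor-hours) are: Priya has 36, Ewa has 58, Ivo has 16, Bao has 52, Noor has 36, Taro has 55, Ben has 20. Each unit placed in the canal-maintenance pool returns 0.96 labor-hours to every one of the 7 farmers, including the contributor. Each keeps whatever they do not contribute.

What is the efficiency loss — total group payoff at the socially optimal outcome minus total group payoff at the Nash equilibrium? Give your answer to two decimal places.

1561.56 labor-hours

The private return per contributed unit is 0.96 < 1 for everyone, so the Nash equilibrium is zero contribution and the group total is Σ E_j = 36 + 58 + 16 + 52 + 36 + 55 + 20 = 273.
Each contributed unit returns 6.720 to the group, so the social optimum is full contribution by everyone: group total = 6.720 × 273 = 1834.56.
Efficiency loss = (6.720 − 1) × 273 = 1561.56.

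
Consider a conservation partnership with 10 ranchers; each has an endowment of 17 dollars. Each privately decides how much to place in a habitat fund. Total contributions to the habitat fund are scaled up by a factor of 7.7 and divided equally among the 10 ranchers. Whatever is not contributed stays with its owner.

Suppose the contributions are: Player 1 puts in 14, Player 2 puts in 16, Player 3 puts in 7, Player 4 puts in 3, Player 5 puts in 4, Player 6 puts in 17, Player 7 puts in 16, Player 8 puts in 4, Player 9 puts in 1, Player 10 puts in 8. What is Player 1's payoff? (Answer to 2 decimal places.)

Total contributed: 14 + 16 + 7 + 3 + 4 + 17 + 16 + 4 + 1 + 8 = 90.
Each receives 7.7 × 90 / 10 = 69.30 from the habitat fund.
Player 1 keeps 17 − 14 = 3, so Player 1's payoff is 3 + 69.30 = 72.30.

72.30 dollars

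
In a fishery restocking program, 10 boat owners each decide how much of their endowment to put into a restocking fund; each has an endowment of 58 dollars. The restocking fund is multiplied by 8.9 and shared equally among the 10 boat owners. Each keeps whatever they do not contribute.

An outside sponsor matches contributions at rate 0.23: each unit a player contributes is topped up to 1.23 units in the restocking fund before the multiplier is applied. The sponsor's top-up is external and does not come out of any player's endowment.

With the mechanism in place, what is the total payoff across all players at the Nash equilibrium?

With the mechanism, a contributed unit returns 8.9 × 1.23 / 10 = 1.0947 per unit of net cost to the contributor — now above 1 — so contributing fully is weakly dominant for every player.
At the Nash equilibrium everyone contributes 58. Group total payoff = 8.9 × 1.23 × 580 = 6349.26.

6349.26 dollars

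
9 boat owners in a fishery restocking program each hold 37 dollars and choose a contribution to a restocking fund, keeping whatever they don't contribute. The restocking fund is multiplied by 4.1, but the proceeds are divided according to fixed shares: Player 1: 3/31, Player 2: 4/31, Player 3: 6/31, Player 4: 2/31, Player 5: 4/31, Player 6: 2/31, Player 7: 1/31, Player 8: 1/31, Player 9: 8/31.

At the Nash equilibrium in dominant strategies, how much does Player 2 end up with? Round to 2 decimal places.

A player with share s gets back 4.1·s per unit contributed, so full contribution is dominant for anyone with s > 1/4.1 = 0.2439 and zero contribution is dominant for anyone below.
The only share above 0.2439 is Player 9's 8/31, contributing 37; the remaining 8 contribute 0. Total contributed: 37.
Player 2 keeps 37 and receives 4.1 × 37 × 4/31 = 19.57 from the restocking fund, for a payoff of 56.57.

56.57 dollars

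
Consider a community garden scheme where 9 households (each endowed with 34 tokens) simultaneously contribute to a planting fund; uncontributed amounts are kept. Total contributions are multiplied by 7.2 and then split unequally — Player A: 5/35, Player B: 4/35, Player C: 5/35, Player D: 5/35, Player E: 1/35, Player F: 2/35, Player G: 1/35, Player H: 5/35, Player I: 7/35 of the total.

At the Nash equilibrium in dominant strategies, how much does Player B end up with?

A player with share s gets back 7.2·s per unit contributed, so full contribution is dominant for anyone with s > 1/7.2 = 0.1389 and zero contribution is dominant for anyone below.
Player A, Player C, Player D, Player H and Player I clear that bar, contributing 34 each; the remaining 4 contribute 0. Total contributed: 170.
Player B keeps 34 and receives 7.2 × 170 × 4/35 = 139.89 from the planting fund, for a payoff of 173.89.

173.89 tokens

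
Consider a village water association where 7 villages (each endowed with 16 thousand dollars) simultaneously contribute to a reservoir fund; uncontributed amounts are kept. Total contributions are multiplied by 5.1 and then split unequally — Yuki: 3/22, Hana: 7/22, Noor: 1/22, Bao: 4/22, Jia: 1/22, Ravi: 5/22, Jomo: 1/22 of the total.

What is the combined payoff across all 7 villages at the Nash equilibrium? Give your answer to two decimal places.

243.20 thousand dollars

Player j's private return per contributed unit is 5.1 × (j's share). Contributing is weakly dominant for j when that share is at least 1/5.1 = 0.1961, and contributing 0 is dominant otherwise.
Hana and Ravi are above the threshold, contributing 16 each; the remaining 5 contribute 0. Total contributed: 32.
The reservoir fund pays out 5.1 × 32 = 163.20 in total (split across the unequal shares, but the aggregate is all that matters for the group sum).
The 5 free-riders keep 16 each, adding 80. Group total = 80 + 163.20 = 243.20.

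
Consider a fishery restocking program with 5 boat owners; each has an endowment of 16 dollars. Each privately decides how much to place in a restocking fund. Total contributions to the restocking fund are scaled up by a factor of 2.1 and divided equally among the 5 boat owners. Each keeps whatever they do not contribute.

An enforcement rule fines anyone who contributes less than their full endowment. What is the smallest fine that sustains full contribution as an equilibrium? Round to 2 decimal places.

Given the others contribute fully, the best deviation is to contribute 0 (any partial contribution still incurs the fine and gives up units whose private return 0.4200 is below 1).
Deviating from 16 to 0 saves 16 dollars but forfeits the deviator's share of the drop in the restocking fund: 2.1/5 × 16 = 6.72.
So the deviation gain is 16 − 6.72 = 9.28, and the fine must be at least 9.28 dollars to wipe it out.

9.28 dollars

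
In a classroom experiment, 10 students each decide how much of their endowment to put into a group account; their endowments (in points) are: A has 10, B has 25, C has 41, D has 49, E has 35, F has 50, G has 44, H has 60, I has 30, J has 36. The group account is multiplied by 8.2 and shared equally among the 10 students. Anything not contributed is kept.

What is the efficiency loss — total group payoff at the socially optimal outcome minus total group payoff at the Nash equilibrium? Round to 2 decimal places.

2736.00 points

The private return per contributed unit is 8.2/10 = 0.8200 < 1 for every player regardless of endowment, so the Nash equilibrium is zero contribution and the group total is Σ E_j = 10 + 25 + 41 + 49 + 35 + 50 + 44 + 60 + 30 + 36 = 380.
Each contributed unit returns 8.200 to the group, so the social optimum is full contribution by everyone: group total = 8.200 × 380 = 3116.00.
Efficiency loss = (8.200 − 1) × 380 = 2736.00.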